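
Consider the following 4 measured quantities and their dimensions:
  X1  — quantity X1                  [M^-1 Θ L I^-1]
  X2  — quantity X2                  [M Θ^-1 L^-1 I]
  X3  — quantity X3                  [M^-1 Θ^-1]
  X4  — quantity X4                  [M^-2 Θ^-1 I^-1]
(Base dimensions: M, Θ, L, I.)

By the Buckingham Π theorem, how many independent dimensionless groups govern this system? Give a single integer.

1

Exponent matrix [M,Θ,L,I] × [X1,X2,X3,X4]:
  M: [-1  1 -1 -2]
  Θ: [ 1 -1 -1 -1]
  L: [ 1 -1  0  0]
  I: [-1  1  0 -1]
RREF → pivots at {X1,X3,X4} ⇒ r = 3
n=4, r=3 ⇒ 1 dimensionless group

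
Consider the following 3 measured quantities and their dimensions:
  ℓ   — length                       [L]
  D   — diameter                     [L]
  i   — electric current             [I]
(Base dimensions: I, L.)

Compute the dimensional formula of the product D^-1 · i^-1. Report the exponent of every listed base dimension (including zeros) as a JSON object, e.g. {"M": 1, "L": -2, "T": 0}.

{"I": -1, "L": -1}

Write exponents as rows I,L / cols ℓ,D,i:
  I: [ 0  0  1]
  L: [ 1  1  0]
  [I]: (-1)·0+(-1)·1 = -1
  [L]: (-1)·1+(-1)·0 = -1
⇒ I^-1 L^-1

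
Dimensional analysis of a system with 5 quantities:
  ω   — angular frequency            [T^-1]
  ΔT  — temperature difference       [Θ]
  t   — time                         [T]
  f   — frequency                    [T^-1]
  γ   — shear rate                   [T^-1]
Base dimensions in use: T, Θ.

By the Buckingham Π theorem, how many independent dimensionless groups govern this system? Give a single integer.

Write exponents as rows T,Θ / cols ω,ΔT,t,f,γ:
  T: [-1  0  1 -1 -1]
  Θ: [ 0  1  0  0  0]
Row reduction gives pivot columns ω,ΔT; rank = 2
n=5, r=2 ⇒ 3 dimensionless groups

3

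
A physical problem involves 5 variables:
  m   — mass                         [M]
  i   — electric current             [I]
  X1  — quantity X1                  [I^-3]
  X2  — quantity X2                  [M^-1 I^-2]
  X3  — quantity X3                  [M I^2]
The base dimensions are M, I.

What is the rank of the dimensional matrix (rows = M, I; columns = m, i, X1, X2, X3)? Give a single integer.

Exponent matrix [M,I] × [m,i,X1,X2,X3]:
  M: [ 1  0  0 -1  1]
  I: [ 0  1 -3 -2  2]
RREF → pivots at {m,i} ⇒ r = 2

2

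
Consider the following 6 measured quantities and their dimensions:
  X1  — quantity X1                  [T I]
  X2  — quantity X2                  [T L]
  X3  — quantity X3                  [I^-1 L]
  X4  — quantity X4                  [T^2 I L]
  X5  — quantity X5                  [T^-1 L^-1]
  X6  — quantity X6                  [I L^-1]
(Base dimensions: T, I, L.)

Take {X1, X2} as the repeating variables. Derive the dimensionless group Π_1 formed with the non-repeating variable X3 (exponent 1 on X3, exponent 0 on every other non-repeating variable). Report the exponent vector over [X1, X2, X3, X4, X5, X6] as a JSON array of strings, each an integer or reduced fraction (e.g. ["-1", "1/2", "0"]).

Dimensional matrix (T×I×L by X1×X2×X3×X4×X5×X6):
  T: [ 1  1  0  2 -1  0]
  I: [ 1  0 -1  1  0  1]
  L: [ 0  1  1  1 -1 -1]
Row reduction gives pivot columns X1,X2; rank = 2
Pivot set = {X1,X2}, free = {X3,X4,X5,X6}
RREF:
  r0: [   1    0   -1    1    0    1]
  r1: [   0    1    1    1   -1   -1]
  r2: [   0    0    0    0    0    0]
Fix exponent of X3 at 1, X4 at 0, X5 at 0, X6 at 0; solve each RREF row for its pivot's exponent:
  r0: exp(X1) + (-1)·1 = 0 ⇒ exp(X1) = 1
  r1: exp(X2) + (1)·1 = 0 ⇒ exp(X2) = -1
Π_1 = X1 · X2^-1 · X3

["1", "-1", "1", "0", "0", "0"]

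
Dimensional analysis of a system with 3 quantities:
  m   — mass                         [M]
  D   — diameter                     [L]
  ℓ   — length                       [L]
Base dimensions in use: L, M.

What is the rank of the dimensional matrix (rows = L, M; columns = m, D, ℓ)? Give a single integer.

Dimensional matrix (L×M by m×D×ℓ):
  L: [ 0  1  1]
  M: [ 1  0  0]
RREF → pivots at {m,D} ⇒ r = 2

2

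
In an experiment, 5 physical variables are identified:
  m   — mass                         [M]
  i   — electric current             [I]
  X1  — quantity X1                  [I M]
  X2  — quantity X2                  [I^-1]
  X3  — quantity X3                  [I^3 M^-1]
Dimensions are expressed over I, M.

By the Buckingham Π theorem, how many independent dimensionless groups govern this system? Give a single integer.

Exponent matrix [I,M] × [m,i,X1,X2,X3]:
  I: [ 0  1  1 -1  3]
  M: [ 1  0  1  0 -1]
Echelon form has 2 nonzero rows (pivots: m,i)
5 vars − rank 2 = 3 Π groups

3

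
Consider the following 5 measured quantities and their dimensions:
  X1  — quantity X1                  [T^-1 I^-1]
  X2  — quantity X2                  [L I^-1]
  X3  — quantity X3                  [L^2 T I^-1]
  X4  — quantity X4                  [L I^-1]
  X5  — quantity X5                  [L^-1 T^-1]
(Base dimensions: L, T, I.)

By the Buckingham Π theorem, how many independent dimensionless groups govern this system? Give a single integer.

Write exponents as rows L,T,I / cols X1,X2,X3,X4,X5:
  L: [ 0  1  2  1 -1]
  T: [-1  0  1  0 -1]
  I: [-1 -1 -1 -1  0]
Row reduction gives pivot columns X1,X2; rank = 2
5 vars − rank 2 = 3 Π groups

3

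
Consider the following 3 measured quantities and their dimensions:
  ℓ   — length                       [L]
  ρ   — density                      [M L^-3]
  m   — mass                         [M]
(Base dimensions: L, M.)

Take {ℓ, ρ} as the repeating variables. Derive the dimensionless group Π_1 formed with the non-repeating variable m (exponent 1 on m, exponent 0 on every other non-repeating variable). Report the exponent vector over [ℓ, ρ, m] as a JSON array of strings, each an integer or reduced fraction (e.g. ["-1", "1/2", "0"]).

Exponent matrix [L,M] × [ℓ,ρ,m]:
  L: [ 1 -3  0]
  M: [ 0  1  1]
Echelon form has 2 nonzero rows (pivots: ℓ,ρ)
Repeat: ℓ,ρ; free: m
RREF:
  r0: [   1    0    3]
  r1: [   0    1    1]
Fix exponent of m at 1; solve each RREF row for its pivot's exponent:
  r0: exp(ℓ) + (3)·1 = 0 ⇒ exp(ℓ) = -3
  r1: exp(ρ) + (1)·1 = 0 ⇒ exp(ρ) = -1
Π_1 = ℓ^-3 · ρ^-1 · m

["-3", "-1", "1"]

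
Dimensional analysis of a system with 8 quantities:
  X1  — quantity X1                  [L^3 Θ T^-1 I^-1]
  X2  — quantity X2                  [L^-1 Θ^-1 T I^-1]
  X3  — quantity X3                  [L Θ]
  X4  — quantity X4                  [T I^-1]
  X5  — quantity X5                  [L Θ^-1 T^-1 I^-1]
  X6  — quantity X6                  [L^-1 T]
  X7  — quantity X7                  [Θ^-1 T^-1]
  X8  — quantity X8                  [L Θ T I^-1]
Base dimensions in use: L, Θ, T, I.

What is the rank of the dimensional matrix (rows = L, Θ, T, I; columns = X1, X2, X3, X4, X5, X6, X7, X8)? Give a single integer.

Dimensional matrix (L×Θ×T×I by X1×X2×X3×X4×X5×X6×X7×X8):
  L: [ 3 -1  1  0  1 -1  0  1]
  Θ: [ 1 -1  1  0 -1  0 -1  1]
  T: [-1  1  0  1 -1  1 -1  1]
  I: [-1 -1  0 -1 -1  0  0 -1]
Row reduction gives pivot columns X1,X2,X3; rank = 3

3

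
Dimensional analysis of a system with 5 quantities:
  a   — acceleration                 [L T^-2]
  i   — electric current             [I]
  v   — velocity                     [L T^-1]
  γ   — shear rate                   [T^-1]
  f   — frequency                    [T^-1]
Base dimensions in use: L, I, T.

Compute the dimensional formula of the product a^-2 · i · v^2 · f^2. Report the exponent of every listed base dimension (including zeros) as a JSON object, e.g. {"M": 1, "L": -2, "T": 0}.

Dimensional matrix (L×I×T by a×i×v×γ×f):
  L: [ 1  0  1  0  0]
  I: [ 0  1  0  0  0]
  T: [-2  0 -1 -1 -1]
  [L]: (-2)·1+(1)·0+(2)·1+(2)·0 = 0
  [I]: (-2)·0+(1)·1+(2)·0+(2)·0 = 1
  [T]: (-2)·-2+(1)·0+(2)·-1+(2)·-1 = 0
⇒ I

{"L": 0, "I": 1, "T": 0}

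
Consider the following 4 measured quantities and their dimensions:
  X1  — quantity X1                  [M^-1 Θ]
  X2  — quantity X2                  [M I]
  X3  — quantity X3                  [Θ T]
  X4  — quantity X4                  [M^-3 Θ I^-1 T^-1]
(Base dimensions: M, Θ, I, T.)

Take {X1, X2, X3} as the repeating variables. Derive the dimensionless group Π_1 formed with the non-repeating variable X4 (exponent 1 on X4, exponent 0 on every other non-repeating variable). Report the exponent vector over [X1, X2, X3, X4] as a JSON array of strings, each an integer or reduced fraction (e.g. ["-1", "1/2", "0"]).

["-2", "1", "1", "1"]

Exponent matrix [M,Θ,I,T] × [X1,X2,X3,X4]:
  M: [-1  1  0 -3]
  Θ: [ 1  0  1  1]
  I: [ 0  1  0 -1]
  T: [ 0  0  1 -1]
RREF → pivots at {X1,X2,X3} ⇒ r = 3
Repeat: X1,X2,X3; free: X4
RREF:
  r0: [   1    0    0    2]
  r1: [   0    1    0   -1]
  r2: [   0    0    1   -1]
  r3: [   0    0    0    0]
Fix exponent of X4 at 1; solve each RREF row for its pivot's exponent:
  r0: exp(X1) + (2)·1 = 0 ⇒ exp(X1) = -2
  r1: exp(X2) + (-1)·1 = 0 ⇒ exp(X2) = 1
  r2: exp(X3) + (-1)·1 = 0 ⇒ exp(X3) = 1
Π_1 = X1^-2 · X2 · X3 · X4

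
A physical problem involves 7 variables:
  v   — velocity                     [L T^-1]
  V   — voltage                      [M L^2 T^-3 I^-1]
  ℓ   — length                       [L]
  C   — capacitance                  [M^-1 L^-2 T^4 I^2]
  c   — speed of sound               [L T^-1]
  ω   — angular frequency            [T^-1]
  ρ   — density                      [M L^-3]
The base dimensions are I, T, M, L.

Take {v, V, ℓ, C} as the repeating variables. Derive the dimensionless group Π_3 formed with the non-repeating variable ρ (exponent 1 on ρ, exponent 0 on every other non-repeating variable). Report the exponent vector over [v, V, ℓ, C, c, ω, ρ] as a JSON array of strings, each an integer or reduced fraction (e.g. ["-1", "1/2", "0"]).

Exponent matrix [I,T,M,L] × [v,V,ℓ,C,c,ω,ρ]:
  I: [ 0 -1  0  2  0  0  0]
  T: [-1 -3  0  4 -1 -1  0]
  M: [ 0  1  0 -1  0  0  1]
  L: [ 1  2  1 -2  1  0 -3]
Row reduction gives pivot columns v,V,ℓ,C; rank = 4
Pivot set = {v,V,ℓ,C}, free = {c,ω,ρ}
RREF:
  r0: [   1    0    0    0    1    1   -2]
  r1: [   0    1    0    0    0    0    2]
  r2: [   0    0    1    0    0   -1   -3]
  r3: [   0    0    0    1    0    0    1]
Fix exponent of ρ at 1, c at 0, ω at 0; solve each RREF row for its pivot's exponent:
  r0: exp(v) + (-2)·1 = 0 ⇒ exp(v) = 2
  r1: exp(V) + (2)·1 = 0 ⇒ exp(V) = -2
  r2: exp(ℓ) + (-3)·1 = 0 ⇒ exp(ℓ) = 3
  r3: exp(C) + (1)·1 = 0 ⇒ exp(C) = -1
Π_3 = v^2 · V^-2 · ℓ^3 · C^-1 · ρ

["2", "-2", "3", "-1", "0", "0", "1"]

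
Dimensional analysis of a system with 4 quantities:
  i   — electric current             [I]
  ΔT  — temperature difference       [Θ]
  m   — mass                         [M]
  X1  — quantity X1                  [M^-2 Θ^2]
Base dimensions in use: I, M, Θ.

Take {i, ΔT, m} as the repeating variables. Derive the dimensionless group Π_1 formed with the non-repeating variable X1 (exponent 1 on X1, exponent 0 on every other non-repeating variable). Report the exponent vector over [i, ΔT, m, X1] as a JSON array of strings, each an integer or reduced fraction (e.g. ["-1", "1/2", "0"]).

["0", "-2", "2", "1"]

Dimensional matrix (I×M×Θ by i×ΔT×m×X1):
  I: [ 1  0  0  0]
  M: [ 0  0  1 -2]
  Θ: [ 0  1  0  2]
RREF → pivots at {i,ΔT,m} ⇒ r = 3
Pivot set = {i,ΔT,m}, free = {X1}
RREF:
  r0: [   1    0    0    0]
  r1: [   0    1    0    2]
  r2: [   0    0    1   -2]
Fix exponent of X1 at 1; solve each RREF row for its pivot's exponent:
  r0: exp(i) + (0)·1 = 0 ⇒ exp(i) = 0
  r1: exp(ΔT) + (2)·1 = 0 ⇒ exp(ΔT) = -2
  r2: exp(m) + (-2)·1 = 0 ⇒ exp(m) = 2
Π_1 = ΔT^-2 · m^2 · X1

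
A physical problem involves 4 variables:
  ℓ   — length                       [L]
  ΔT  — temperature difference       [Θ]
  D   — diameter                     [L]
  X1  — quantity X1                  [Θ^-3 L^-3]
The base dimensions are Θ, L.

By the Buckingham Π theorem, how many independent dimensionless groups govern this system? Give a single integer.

Write exponents as rows Θ,L / cols ℓ,ΔT,D,X1:
  Θ: [ 0  1  0 -3]
  L: [ 1  0  1 -3]
Echelon form has 2 nonzero rows (pivots: ℓ,ΔT)
n=4, r=2 ⇒ 2 dimensionless groups

2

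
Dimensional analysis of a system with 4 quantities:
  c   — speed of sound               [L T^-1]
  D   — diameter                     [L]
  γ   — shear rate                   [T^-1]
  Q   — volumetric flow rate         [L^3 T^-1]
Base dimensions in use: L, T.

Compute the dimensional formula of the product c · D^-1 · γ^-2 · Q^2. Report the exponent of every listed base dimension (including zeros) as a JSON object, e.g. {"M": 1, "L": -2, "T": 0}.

{"L": 6, "T": -1}

Dimensional matrix (L×T by c×D×γ×Q):
  L: [ 1  1  0  3]
  T: [-1  0 -1 -1]
  [L]: (1)·1+(-1)·1+(-2)·0+(2)·3 = 6
  [T]: (1)·-1+(-1)·0+(-2)·-1+(2)·-1 = -1
⇒ L^6 T^-1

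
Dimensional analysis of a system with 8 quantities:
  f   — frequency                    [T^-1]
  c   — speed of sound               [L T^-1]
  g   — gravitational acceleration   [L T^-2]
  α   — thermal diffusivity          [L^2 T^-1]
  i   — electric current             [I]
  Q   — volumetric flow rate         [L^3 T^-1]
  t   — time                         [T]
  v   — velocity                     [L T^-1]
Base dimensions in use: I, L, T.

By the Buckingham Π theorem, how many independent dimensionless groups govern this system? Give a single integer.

5

Dimensional matrix (I×L×T by f×c×g×α×i×Q×t×v):
  I: [ 0  0  0  0  1  0  0  0]
  L: [ 0  1  1  2  0  3  0  1]
  T: [-1 -1 -2 -1  0 -1  1 -1]
Echelon form has 3 nonzero rows (pivots: f,c,i)
Π count = n − r = 8 − 3 = 5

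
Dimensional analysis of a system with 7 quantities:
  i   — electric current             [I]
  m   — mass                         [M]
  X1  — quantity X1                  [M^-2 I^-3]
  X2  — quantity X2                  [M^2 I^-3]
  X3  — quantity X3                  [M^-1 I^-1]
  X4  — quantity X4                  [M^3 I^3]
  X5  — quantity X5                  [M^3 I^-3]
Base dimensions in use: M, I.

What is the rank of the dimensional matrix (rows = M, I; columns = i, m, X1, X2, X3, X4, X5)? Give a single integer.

Dimensional matrix (M×I by i×m×X1×X2×X3×X4×X5):
  M: [ 0  1 -2  2 -1  3  3]
  I: [ 1  0 -3 -3 -1  3 -3]
RREF → pivots at {i,m} ⇒ r = 2

2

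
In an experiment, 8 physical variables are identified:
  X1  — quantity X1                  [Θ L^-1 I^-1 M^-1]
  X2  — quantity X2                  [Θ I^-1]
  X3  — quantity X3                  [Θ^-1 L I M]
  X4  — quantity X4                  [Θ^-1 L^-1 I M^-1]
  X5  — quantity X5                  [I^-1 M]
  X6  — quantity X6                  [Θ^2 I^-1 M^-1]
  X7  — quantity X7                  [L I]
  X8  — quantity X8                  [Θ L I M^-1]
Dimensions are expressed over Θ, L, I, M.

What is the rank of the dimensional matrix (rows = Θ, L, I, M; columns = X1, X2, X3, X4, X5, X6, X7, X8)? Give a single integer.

3

Dimensional matrix (Θ×L×I×M by X1×X2×X3×X4×X5×X6×X7×X8):
  Θ: [ 1  1 -1 -1  0  2  0  1]
  L: [-1  0  1 -1  0  0  1  1]
  I: [-1 -1  1  1 -1 -1  1  1]
  M: [-1  0  1 -1  1 -1  0 -1]
Echelon form has 3 nonzero rows (pivots: X1,X2,X5)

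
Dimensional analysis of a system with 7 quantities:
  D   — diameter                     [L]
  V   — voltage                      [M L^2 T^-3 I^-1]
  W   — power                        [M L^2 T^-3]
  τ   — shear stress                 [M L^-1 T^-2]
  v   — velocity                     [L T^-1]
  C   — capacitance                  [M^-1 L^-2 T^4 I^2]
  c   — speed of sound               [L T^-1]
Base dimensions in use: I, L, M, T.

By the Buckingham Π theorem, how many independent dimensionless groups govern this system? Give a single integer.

3

Write exponents as rows I,L,M,T / cols D,V,W,τ,v,C,c:
  I: [ 0 -1  0  0  0  2  0]
  L: [ 1  2  2 -1  1 -2  1]
  M: [ 0  1  1  1  0 -1  0]
  T: [ 0 -3 -3 -2 -1  4 -1]
Row reduction gives pivot columns D,V,W,τ; rank = 4
n=7, r=4 ⇒ 3 dimensionless groups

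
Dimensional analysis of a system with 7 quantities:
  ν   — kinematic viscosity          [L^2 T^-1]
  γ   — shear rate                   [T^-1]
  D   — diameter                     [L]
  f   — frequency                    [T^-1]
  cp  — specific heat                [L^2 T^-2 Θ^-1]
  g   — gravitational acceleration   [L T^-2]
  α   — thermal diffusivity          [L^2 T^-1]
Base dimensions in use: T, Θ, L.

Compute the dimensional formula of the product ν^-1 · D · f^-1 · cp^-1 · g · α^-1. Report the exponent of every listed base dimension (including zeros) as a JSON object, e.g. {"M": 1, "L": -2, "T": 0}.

Exponent matrix [T,Θ,L] × [ν,γ,D,f,cp,g,α]:
  T: [-1 -1  0 -1 -2 -2 -1]
  Θ: [ 0  0  0  0 -1  0  0]
  L: [ 2  0  1  0  2  1  2]
  [T]: (-1)·-1+(1)·0+(-1)·-1+(-1)·-2+(1)·-2+(-1)·-1 = 3
  [Θ]: (-1)·0+(1)·0+(-1)·0+(-1)·-1+(1)·0+(-1)·0 = 1
  [L]: (-1)·2+(1)·1+(-1)·0+(-1)·2+(1)·1+(-1)·2 = -4
⇒ T^3 Θ L^-4

{"T": 3, "Θ": 1, "L": -4}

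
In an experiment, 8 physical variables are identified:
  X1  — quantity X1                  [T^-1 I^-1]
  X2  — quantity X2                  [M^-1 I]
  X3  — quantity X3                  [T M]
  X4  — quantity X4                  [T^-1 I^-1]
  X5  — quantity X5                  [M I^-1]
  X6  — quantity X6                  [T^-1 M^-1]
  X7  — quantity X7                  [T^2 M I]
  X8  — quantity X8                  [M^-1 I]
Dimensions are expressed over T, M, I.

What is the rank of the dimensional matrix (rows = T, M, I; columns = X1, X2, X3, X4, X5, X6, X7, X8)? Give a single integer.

2

Dimensional matrix (T×M×I by X1×X2×X3×X4×X5×X6×X7×X8):
  T: [-1  0  1 -1  0 -1  2  0]
  M: [ 0 -1  1  0  1 -1  1 -1]
  I: [-1  1  0 -1 -1  0  1  1]
RREF → pivots at {X1,X2} ⇒ r = 2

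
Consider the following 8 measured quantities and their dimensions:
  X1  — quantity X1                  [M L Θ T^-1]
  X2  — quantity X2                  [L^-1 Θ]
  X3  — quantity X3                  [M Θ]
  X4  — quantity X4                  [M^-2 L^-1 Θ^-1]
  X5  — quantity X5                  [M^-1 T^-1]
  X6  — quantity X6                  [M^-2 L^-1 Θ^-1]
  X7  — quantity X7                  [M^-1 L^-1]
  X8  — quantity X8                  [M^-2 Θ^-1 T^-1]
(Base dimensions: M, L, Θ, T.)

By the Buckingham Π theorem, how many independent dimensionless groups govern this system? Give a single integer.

5

Dimensional matrix (M×L×Θ×T by X1×X2×X3×X4×X5×X6×X7×X8):
  M: [ 1  0  1 -2 -1 -2 -1 -2]
  L: [ 1 -1  0 -1  0 -1 -1  0]
  Θ: [ 1  1  1 -1  0 -1  0 -1]
  T: [-1  0  0  0 -1  0  0 -1]
Row reduction gives pivot columns X1,X2,X3; rank = 3
n=8, r=3 ⇒ 5 dimensionless groups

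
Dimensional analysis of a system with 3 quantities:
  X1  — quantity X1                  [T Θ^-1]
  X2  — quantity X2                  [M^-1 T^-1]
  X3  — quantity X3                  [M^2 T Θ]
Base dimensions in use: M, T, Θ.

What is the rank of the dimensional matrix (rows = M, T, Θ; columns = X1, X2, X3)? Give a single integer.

Write exponents as rows M,T,Θ / cols X1,X2,X3:
  M: [ 0 -1  2]
  T: [ 1 -1  1]
  Θ: [-1  0  1]
Row reduction gives pivot columns X1,X2; rank = 2

2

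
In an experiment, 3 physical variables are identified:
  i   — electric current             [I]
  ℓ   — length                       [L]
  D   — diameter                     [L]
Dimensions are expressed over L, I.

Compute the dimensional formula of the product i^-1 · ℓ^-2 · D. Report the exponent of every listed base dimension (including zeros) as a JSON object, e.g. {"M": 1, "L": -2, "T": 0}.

{"L": -1, "I": -1}

Exponent matrix [L,I] × [i,ℓ,D]:
  L: [ 0  1  1]
  I: [ 1  0  0]
  [L]: (-1)·0+(-2)·1+(1)·1 = -1
  [I]: (-1)·1+(-2)·0+(1)·0 = -1
⇒ L^-1 I^-1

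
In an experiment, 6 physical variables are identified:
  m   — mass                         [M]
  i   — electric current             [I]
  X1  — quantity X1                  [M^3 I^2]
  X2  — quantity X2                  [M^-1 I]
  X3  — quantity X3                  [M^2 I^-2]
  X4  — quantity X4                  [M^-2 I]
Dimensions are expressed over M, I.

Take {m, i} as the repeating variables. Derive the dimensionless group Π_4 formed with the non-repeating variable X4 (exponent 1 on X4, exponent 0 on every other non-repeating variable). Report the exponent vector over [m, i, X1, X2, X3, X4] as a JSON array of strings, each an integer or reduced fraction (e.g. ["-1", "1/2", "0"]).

["2", "-1", "0", "0", "0", "1"]

Dimensional matrix (M×I by m×i×X1×X2×X3×X4):
  M: [ 1  0  3 -1  2 -2]
  I: [ 0  1  2  1 -2  1]
RREF → pivots at {m,i} ⇒ r = 2
Repeat: m,i; free: X1,X2,X3,X4
RREF:
  r0: [   1    0    3   -1    2   -2]
  r1: [   0    1    2    1   -2    1]
Fix exponent of X4 at 1, X1 at 0, X2 at 0, X3 at 0; solve each RREF row for its pivot's exponent:
  r0: exp(m) + (-2)·1 = 0 ⇒ exp(m) = 2
  r1: exp(i) + (1)·1 = 0 ⇒ exp(i) = -1
Π_4 = m^2 · i^-1 · X4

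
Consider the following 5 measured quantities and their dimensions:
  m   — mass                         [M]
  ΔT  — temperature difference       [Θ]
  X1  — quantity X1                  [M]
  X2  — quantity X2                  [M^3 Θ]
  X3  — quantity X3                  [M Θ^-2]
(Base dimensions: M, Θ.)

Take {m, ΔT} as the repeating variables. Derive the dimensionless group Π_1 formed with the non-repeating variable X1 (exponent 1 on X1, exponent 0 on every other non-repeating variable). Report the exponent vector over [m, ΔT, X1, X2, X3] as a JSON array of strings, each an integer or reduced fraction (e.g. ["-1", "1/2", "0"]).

Write exponents as rows M,Θ / cols m,ΔT,X1,X2,X3:
  M: [ 1  0  1  3  1]
  Θ: [ 0  1  0  1 -2]
Row reduction gives pivot columns m,ΔT; rank = 2
Repeat: m,ΔT; free: X1,X2,X3
RREF:
  r0: [   1    0    1    3    1]
  r1: [   0    1    0    1   -2]
Fix exponent of X1 at 1, X2 at 0, X3 at 0; solve each RREF row for its pivot's exponent:
  r0: exp(m) + (1)·1 = 0 ⇒ exp(m) = -1
  r1: exp(ΔT) + (0)·1 = 0 ⇒ exp(ΔT) = 0
Π_1 = m^-1 · X1

["-1", "0", "1", "0", "0"]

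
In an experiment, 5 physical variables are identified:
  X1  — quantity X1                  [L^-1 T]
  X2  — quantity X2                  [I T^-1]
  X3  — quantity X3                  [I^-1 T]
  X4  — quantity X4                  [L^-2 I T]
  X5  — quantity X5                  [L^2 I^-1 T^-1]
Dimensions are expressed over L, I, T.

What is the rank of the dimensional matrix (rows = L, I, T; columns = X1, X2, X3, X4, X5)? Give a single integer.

2

Exponent matrix [L,I,T] × [X1,X2,X3,X4,X5]:
  L: [-1  0  0 -2  2]
  I: [ 0  1 -1  1 -1]
  T: [ 1 -1  1  1 -1]
RREF → pivots at {X1,X2} ⇒ r = 2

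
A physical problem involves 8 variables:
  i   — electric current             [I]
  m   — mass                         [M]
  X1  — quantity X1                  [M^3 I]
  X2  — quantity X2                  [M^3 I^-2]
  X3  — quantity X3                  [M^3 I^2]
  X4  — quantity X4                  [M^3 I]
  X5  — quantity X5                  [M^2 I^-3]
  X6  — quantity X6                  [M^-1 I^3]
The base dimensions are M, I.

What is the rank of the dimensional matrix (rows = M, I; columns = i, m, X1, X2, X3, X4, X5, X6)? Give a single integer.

Write exponents as rows M,I / cols i,m,X1,X2,X3,X4,X5,X6:
  M: [ 0  1  3  3  3  3  2 -1]
  I: [ 1  0  1 -2  2  1 -3  3]
Row reduction gives pivot columns i,m; rank = 2

2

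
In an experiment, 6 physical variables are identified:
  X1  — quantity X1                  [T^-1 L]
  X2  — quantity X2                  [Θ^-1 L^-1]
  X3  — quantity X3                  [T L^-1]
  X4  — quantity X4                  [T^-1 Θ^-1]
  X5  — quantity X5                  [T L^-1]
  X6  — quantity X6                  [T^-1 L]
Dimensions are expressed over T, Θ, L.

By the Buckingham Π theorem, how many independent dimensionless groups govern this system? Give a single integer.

Dimensional matrix (T×Θ×L by X1×X2×X3×X4×X5×X6):
  T: [-1  0  1 -1  1 -1]
  Θ: [ 0 -1  0 -1  0  0]
  L: [ 1 -1 -1  0 -1  1]
Echelon form has 2 nonzero rows (pivots: X1,X2)
6 vars − rank 2 = 4 Π groups

4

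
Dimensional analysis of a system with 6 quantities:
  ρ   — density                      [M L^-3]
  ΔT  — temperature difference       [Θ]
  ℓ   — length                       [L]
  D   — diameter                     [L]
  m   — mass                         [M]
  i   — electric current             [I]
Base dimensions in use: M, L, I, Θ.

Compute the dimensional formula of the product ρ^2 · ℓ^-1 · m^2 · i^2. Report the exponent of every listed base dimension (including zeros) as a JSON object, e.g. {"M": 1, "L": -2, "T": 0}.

Dimensional matrix (M×L×I×Θ by ρ×ΔT×ℓ×D×m×i):
  M: [ 1  0  0  0  1  0]
  L: [-3  0  1  1  0  0]
  I: [ 0  0  0  0  0  1]
  Θ: [ 0  1  0  0  0  0]
  [M]: (2)·1+(-1)·0+(2)·1+(2)·0 = 4
  [L]: (2)·-3+(-1)·1+(2)·0+(2)·0 = -7
  [I]: (2)·0+(-1)·0+(2)·0+(2)·1 = 2
  [Θ]: (2)·0+(-1)·0+(2)·0+(2)·0 = 0
⇒ M^4 L^-7 I^2

{"M": 4, "L": -7, "I": 2, "Θ": 0}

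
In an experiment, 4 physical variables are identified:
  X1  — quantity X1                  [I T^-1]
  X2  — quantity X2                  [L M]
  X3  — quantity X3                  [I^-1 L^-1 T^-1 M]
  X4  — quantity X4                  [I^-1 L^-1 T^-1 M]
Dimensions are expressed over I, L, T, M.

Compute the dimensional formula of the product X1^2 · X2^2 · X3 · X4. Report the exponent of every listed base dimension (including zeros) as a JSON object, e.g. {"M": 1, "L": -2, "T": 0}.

{"I": 0, "L": 0, "T": -4, "M": 4}

Write exponents as rows I,L,T,M / cols X1,X2,X3,X4:
  I: [ 1  0 -1 -1]
  L: [ 0  1 -1 -1]
  T: [-1  0 -1 -1]
  M: [ 0  1  1  1]
  [I]: (2)·1+(2)·0+(1)·-1+(1)·-1 = 0
  [L]: (2)·0+(2)·1+(1)·-1+(1)·-1 = 0
  [T]: (2)·-1+(2)·0+(1)·-1+(1)·-1 = -4
  [M]: (2)·0+(2)·1+(1)·1+(1)·1 = 4
⇒ T^-4 M^4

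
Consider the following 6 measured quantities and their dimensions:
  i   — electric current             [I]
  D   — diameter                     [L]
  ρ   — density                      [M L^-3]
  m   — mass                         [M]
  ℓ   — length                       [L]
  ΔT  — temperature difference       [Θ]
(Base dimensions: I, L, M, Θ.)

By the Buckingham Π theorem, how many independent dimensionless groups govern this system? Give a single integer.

2

Dimensional matrix (I×L×M×Θ by i×D×ρ×m×ℓ×ΔT):
  I: [ 1  0  0  0  0  0]
  L: [ 0  1 -3  0  1  0]
  M: [ 0  0  1  1  0  0]
  Θ: [ 0  0  0  0  0  1]
Row reduction gives pivot columns i,D,ρ,ΔT; rank = 4
Π count = n − r = 6 − 4 = 2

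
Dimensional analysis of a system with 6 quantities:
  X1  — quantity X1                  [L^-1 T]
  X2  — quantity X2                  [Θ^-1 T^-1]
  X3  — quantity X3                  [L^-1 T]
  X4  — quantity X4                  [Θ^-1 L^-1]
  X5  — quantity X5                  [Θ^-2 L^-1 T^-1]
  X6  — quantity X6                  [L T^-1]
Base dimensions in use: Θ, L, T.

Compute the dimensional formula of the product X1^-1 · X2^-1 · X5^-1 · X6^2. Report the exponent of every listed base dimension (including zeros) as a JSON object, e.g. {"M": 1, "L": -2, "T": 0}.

{"Θ": 3, "L": 4, "T": -1}

Write exponents as rows Θ,L,T / cols X1,X2,X3,X4,X5,X6:
  Θ: [ 0 -1  0 -1 -2  0]
  L: [-1  0 -1 -1 -1  1]
  T: [ 1 -1  1  0 -1 -1]
  [Θ]: (-1)·0+(-1)·-1+(-1)·-2+(2)·0 = 3
  [L]: (-1)·-1+(-1)·0+(-1)·-1+(2)·1 = 4
  [T]: (-1)·1+(-1)·-1+(-1)·-1+(2)·-1 = -1
⇒ Θ^3 L^4 T^-1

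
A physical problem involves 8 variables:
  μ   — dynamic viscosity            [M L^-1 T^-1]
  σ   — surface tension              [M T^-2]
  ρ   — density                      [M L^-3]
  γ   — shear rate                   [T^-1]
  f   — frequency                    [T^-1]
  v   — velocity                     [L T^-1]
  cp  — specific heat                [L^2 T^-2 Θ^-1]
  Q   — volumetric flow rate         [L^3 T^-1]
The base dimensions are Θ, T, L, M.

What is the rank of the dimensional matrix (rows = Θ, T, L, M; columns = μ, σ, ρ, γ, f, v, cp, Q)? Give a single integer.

4

Exponent matrix [Θ,T,L,M] × [μ,σ,ρ,γ,f,v,cp,Q]:
  Θ: [ 0  0  0  0  0  0 -1  0]
  T: [-1 -2  0 -1 -1 -1 -2 -1]
  L: [-1  0 -3  0  0  1  2  3]
  M: [ 1  1  1  0  0  0  0  0]
Echelon form has 4 nonzero rows (pivots: μ,σ,ρ,cp)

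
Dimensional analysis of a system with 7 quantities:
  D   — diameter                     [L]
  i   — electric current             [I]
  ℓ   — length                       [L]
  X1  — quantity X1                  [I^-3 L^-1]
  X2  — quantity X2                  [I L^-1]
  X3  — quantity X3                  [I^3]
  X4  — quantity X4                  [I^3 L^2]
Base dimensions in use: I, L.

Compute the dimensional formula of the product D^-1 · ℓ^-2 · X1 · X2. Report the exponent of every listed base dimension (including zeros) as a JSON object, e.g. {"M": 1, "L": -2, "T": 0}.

{"I": -2, "L": -5}

Dimensional matrix (I×L by D×i×ℓ×X1×X2×X3×X4):
  I: [ 0  1  0 -3  1  3  3]
  L: [ 1  0  1 -1 -1  0  2]
  [I]: (-1)·0+(-2)·0+(1)·-3+(1)·1 = -2
  [L]: (-1)·1+(-2)·1+(1)·-1+(1)·-1 = -5
⇒ I^-2 L^-5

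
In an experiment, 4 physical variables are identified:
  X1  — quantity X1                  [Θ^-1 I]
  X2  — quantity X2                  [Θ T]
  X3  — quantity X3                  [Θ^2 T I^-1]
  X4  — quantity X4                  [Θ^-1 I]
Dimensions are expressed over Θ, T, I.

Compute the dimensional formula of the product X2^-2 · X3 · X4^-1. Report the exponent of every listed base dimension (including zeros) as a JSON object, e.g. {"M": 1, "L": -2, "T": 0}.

Exponent matrix [Θ,T,I] × [X1,X2,X3,X4]:
  Θ: [-1  1  2 -1]
  T: [ 0  1  1  0]
  I: [ 1  0 -1  1]
  [Θ]: (-2)·1+(1)·2+(-1)·-1 = 1
  [T]: (-2)·1+(1)·1+(-1)·0 = -1
  [I]: (-2)·0+(1)·-1+(-1)·1 = -2
⇒ Θ T^-1 I^-2

{"Θ": 1, "T": -1, "I": -2}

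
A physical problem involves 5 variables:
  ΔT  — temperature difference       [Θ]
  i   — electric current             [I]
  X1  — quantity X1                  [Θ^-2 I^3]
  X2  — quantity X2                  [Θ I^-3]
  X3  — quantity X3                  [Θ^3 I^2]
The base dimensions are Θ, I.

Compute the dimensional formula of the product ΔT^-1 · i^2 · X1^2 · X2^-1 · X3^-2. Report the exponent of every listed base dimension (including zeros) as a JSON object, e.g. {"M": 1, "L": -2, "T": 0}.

Write exponents as rows Θ,I / cols ΔT,i,X1,X2,X3:
  Θ: [ 1  0 -2  1  3]
  I: [ 0  1  3 -3  2]
  [Θ]: (-1)·1+(2)·0+(2)·-2+(-1)·1+(-2)·3 = -12
  [I]: (-1)·0+(2)·1+(2)·3+(-1)·-3+(-2)·2 = 7
⇒ Θ^-12 I^7

{"Θ": -12, "I": 7}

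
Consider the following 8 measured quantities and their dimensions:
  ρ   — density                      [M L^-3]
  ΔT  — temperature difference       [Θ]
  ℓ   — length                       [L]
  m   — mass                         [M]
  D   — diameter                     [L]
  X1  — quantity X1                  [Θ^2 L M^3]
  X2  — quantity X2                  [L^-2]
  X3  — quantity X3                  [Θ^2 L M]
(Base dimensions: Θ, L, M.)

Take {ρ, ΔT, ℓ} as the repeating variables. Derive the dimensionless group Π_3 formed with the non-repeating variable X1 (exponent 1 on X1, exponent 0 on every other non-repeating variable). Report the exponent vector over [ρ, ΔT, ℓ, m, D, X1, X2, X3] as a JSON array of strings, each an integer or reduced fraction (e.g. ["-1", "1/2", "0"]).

["-3", "-2", "-10", "0", "0", "1", "0", "0"]

Dimensional matrix (Θ×L×M by ρ×ΔT×ℓ×m×D×X1×X2×X3):
  Θ: [ 0  1  0  0  0  2  0  2]
  L: [-3  0  1  0  1  1 -2  1]
  M: [ 1  0  0  1  0  3  0  1]
RREF → pivots at {ρ,ΔT,ℓ} ⇒ r = 3
Pivot set = {ρ,ΔT,ℓ}, free = {m,D,X1,X2,X3}
RREF:
  r0: [   1    0    0    1    0    3    0    1]
  r1: [   0    1    0    0    0    2    0    2]
  r2: [   0    0    1    3    1   10   -2    4]
Fix exponent of X1 at 1, m at 0, D at 0, X2 at 0, X3 at 0; solve each RREF row for its pivot's exponent:
  r0: exp(ρ) + (3)·1 = 0 ⇒ exp(ρ) = -3
  r1: exp(ΔT) + (2)·1 = 0 ⇒ exp(ΔT) = -2
  r2: exp(ℓ) + (10)·1 = 0 ⇒ exp(ℓ) = -10
Π_3 = ρ^-3 · ΔT^-2 · ℓ^-10 · X1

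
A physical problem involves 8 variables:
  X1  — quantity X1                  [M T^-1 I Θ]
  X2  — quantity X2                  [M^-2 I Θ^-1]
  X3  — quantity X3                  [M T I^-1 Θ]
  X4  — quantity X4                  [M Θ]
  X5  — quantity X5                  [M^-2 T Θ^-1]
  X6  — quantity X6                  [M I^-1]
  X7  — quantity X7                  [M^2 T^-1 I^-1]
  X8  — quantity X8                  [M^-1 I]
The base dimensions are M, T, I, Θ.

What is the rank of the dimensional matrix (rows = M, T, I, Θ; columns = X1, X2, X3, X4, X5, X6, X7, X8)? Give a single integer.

Dimensional matrix (M×T×I×Θ by X1×X2×X3×X4×X5×X6×X7×X8):
  M: [ 1 -2  1  1 -2  1  2 -1]
  T: [-1  0  1  0  1  0 -1  0]
  I: [ 1  1 -1  0  0 -1 -1  1]
  Θ: [ 1 -1  1  1 -1  0  0  0]
RREF → pivots at {X1,X2,X3} ⇒ r = 3

3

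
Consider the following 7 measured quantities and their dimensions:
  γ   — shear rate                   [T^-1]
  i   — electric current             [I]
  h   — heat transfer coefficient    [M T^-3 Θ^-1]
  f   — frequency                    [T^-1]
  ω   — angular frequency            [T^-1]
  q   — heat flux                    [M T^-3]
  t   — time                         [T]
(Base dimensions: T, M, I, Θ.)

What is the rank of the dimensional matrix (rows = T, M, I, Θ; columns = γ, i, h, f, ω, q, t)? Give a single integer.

Write exponents as rows T,M,I,Θ / cols γ,i,h,f,ω,q,t:
  T: [-1  0 -3 -1 -1 -3  1]
  M: [ 0  0  1  0  0  1  0]
  I: [ 0  1  0  0  0  0  0]
  Θ: [ 0  0 -1  0  0  0  0]
Row reduction gives pivot columns γ,i,h,q; rank = 4

4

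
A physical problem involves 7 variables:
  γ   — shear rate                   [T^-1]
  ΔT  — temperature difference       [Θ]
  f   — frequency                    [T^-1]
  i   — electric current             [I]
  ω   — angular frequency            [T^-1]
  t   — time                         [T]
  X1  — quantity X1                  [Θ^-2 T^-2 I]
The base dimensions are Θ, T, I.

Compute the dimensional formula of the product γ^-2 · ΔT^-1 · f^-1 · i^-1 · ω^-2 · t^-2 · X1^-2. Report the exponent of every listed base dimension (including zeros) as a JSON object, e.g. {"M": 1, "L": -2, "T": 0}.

{"Θ": 3, "T": 7, "I": -3}

Exponent matrix [Θ,T,I] × [γ,ΔT,f,i,ω,t,X1]:
  Θ: [ 0  1  0  0  0  0 -2]
  T: [-1  0 -1  0 -1  1 -2]
  I: [ 0  0  0  1  0  0  1]
  [Θ]: (-2)·0+(-1)·1+(-1)·0+(-1)·0+(-2)·0+(-2)·0+(-2)·-2 = 3
  [T]: (-2)·-1+(-1)·0+(-1)·-1+(-1)·0+(-2)·-1+(-2)·1+(-2)·-2 = 7
  [I]: (-2)·0+(-1)·0+(-1)·0+(-1)·1+(-2)·0+(-2)·0+(-2)·1 = -3
⇒ Θ^3 T^7 I^-3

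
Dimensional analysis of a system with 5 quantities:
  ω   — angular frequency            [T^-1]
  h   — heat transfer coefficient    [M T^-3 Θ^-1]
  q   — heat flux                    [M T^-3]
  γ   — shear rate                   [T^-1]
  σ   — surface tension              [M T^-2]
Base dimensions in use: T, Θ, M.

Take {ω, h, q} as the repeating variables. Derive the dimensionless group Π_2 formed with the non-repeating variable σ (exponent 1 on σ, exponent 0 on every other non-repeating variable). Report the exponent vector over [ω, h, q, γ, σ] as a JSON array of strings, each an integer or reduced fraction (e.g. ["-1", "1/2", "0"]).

["1", "0", "-1", "0", "1"]

Exponent matrix [T,Θ,M] × [ω,h,q,γ,σ]:
  T: [-1 -3 -3 -1 -2]
  Θ: [ 0 -1  0  0  0]
  M: [ 0  1  1  0  1]
Row reduction gives pivot columns ω,h,q; rank = 3
Repeat: ω,h,q; free: γ,σ
RREF:
  r0: [   1    0    0    1   -1]
  r1: [   0    1    0    0    0]
  r2: [   0    0    1    0    1]
Fix exponent of σ at 1, γ at 0; solve each RREF row for its pivot's exponent:
  r0: exp(ω) + (-1)·1 = 0 ⇒ exp(ω) = 1
  r1: exp(h) + (0)·1 = 0 ⇒ exp(h) = 0
  r2: exp(q) + (1)·1 = 0 ⇒ exp(q) = -1
Π_2 = ω · q^-1 · σ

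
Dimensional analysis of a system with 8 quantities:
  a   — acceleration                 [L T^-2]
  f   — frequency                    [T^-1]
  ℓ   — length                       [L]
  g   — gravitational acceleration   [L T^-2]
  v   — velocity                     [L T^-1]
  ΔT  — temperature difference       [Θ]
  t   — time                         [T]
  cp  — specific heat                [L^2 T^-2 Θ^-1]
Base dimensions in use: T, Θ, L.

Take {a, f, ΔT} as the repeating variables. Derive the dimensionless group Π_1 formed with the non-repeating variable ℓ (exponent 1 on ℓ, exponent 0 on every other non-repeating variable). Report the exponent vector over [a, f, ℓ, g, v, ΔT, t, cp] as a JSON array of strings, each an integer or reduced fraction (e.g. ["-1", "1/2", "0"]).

["-1", "2", "1", "0", "0", "0", "0", "0"]

Write exponents as rows T,Θ,L / cols a,f,ℓ,g,v,ΔT,t,cp:
  T: [-2 -1  0 -2 -1  0  1 -2]
  Θ: [ 0  0  0  0  0  1  0 -1]
  L: [ 1  0  1  1  1  0  0  2]
Row reduction gives pivot columns a,f,ΔT; rank = 3
Repeat: a,f,ΔT; free: ℓ,g,v,t,cp
RREF:
  r0: [   1    0    1    1    1    0    0    2]
  r1: [   0    1   -2    0   -1    0   -1   -2]
  r2: [   0    0    0    0    0    1    0   -1]
Fix exponent of ℓ at 1, g at 0, v at 0, t at 0, cp at 0; solve each RREF row for its pivot's exponent:
  r0: exp(a) + (1)·1 = 0 ⇒ exp(a) = -1
  r1: exp(f) + (-2)·1 = 0 ⇒ exp(f) = 2
  r2: exp(ΔT) + (0)·1 = 0 ⇒ exp(ΔT) = 0
Π_1 = a^-1 · f^2 · ℓ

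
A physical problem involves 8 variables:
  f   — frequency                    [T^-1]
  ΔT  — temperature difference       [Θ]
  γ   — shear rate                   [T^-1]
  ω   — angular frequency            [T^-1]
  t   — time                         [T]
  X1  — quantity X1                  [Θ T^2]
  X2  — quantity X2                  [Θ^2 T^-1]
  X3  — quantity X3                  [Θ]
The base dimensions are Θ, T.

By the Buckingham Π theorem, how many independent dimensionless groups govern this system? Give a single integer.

6

Write exponents as rows Θ,T / cols f,ΔT,γ,ω,t,X1,X2,X3:
  Θ: [ 0  1  0  0  0  1  2  1]
  T: [-1  0 -1 -1  1  2 -1  0]
RREF → pivots at {f,ΔT} ⇒ r = 2
Π count = n − r = 8 − 2 = 6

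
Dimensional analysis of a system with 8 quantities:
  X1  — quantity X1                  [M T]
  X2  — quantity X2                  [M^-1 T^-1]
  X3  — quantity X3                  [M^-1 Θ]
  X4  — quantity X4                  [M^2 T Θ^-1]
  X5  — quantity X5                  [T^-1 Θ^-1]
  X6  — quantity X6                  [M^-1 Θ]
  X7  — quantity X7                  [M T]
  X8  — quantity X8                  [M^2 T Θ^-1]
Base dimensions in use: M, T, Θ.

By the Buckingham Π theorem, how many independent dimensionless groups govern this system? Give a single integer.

6

Exponent matrix [M,T,Θ] × [X1,X2,X3,X4,X5,X6,X7,X8]:
  M: [ 1 -1 -1  2  0 -1  1  2]
  T: [ 1 -1  0  1 -1  0  1  1]
  Θ: [ 0  0  1 -1 -1  1  0 -1]
Row reduction gives pivot columns X1,X3; rank = 2
Π count = n − r = 8 − 2 = 6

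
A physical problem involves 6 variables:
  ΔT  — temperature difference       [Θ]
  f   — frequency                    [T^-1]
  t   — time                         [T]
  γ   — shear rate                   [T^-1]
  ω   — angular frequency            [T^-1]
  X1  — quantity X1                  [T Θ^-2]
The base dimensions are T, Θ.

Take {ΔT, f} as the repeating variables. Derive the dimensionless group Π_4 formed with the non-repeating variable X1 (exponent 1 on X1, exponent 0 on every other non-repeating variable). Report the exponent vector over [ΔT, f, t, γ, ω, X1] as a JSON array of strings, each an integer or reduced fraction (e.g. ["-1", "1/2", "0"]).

Dimensional matrix (T×Θ by ΔT×f×t×γ×ω×X1):
  T: [ 0 -1  1 -1 -1  1]
  Θ: [ 1  0  0  0  0 -2]
Row reduction gives pivot columns ΔT,f; rank = 2
Pivot set = {ΔT,f}, free = {t,γ,ω,X1}
RREF:
  r0: [   1    0    0    0    0   -2]
  r1: [   0    1   -1    1    1   -1]
Fix exponent of X1 at 1, t at 0, γ at 0, ω at 0; solve each RREF row for its pivot's exponent:
  r0: exp(ΔT) + (-2)·1 = 0 ⇒ exp(ΔT) = 2
  r1: exp(f) + (-1)·1 = 0 ⇒ exp(f) = 1
Π_4 = ΔT^2 · f · X1

["2", "1", "0", "0", "0", "1"]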